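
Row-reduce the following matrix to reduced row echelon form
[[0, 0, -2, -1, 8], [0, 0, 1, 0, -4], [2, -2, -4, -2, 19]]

ρ1 <=> ρ3
ρ1 ← 1/2·ρ1
ρ3 ← ρ3 + 2·ρ2
ρ3 ← -1·ρ3
ρ1 ← ρ1 + ρ3
ρ1 ← ρ1 + 2·ρ2

[[1, -1, 0, 0, 3/2], [0, 0, 1, 0, -4], [0, 0, 0, 1, 0]]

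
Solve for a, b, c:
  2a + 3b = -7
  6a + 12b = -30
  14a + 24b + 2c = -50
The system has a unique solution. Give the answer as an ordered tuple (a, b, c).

Form the augmented matrix and row-reduce:
  [  2   3  0  |   -7 ]
  [  6  12  0  |  -30 ]
  [ 14  24  2  |  -50 ]
R1 ← 1/2·R1
  [  1  3/2  0  |  -7/2 ]
  [  6   12  0  |   -30 ]
  [ 14   24  2  |   -50 ]
R2 ← R2 − 6·R1
  [  1  3/2  0  |  -7/2 ]
  [  0    3  0  |    -9 ]
  [ 14   24  2  |   -50 ]
R3 ← R3 − 14·R1
  [ 1  3/2  0  |  -7/2 ]
  [ 0    3  0  |    -9 ]
  [ 0    3  2  |    -1 ]
R2 ← 1/3·R2
  [ 1  3/2  0  |  -7/2 ]
  [ 0    1  0  |    -3 ]
  [ 0    3  2  |    -1 ]
R3 ← R3 − 3·R2
  [ 1  3/2  0  |  -7/2 ]
  [ 0    1  0  |    -3 ]
  [ 0    0  2  |     8 ]
R3 ← 1/2·R3
  [ 1  3/2  0  |  -7/2 ]
  [ 0    1  0  |    -3 ]
  [ 0    0  1  |     4 ]
R1 ← R1 − 3/2·R2
  [ 1  0  0  |   1 ]
  [ 0  1  0  |  -3 ]
  [ 0  0  1  |   4 ]
Reading off the last column: a = 1, b = -3, c = 4.

(1, -3, 4)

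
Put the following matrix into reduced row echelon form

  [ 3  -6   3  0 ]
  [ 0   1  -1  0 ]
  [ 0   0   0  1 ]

R1 -> 1/3·R1
  [ 1  -2   1  0 ]
  [ 0   1  -1  0 ]
  [ 0   0   0  1 ]
R1 -> R1 + 2·R2
  [ 1  0  -1  0 ]
  [ 0  1  -1  0 ]
  [ 0  0   0  1 ]

[[1, 0, -1, 0], [0, 1, -1, 0], [0, 0, 0, 1]]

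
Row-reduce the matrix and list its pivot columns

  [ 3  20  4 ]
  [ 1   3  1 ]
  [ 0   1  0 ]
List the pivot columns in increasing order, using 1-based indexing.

Multiply r1 by 1/3.
  [ 1  20/3  4/3 ]
  [ 1     3    1 ]
  [ 0     1    0 ]
Subtract r1 from r2.
  [ 1   20/3   4/3 ]
  [ 0  -11/3  -1/3 ]
  [ 0      1     0 ]
Multiply r2 by -3/11.
  [ 1  20/3   4/3 ]
  [ 0     1  1/11 ]
  [ 0     1     0 ]
Subtract r2 from r3.
  [ 1  20/3    4/3 ]
  [ 0     1   1/11 ]
  [ 0     0  -1/11 ]
Multiply r3 by -11.
  [ 1  20/3   4/3 ]
  [ 0     1  1/11 ]
  [ 0     0     1 ]
Subtract 1/11 times r3 from r2.
  [ 1  20/3  4/3 ]
  [ 0     1    0 ]
  [ 0     0    1 ]
Subtract 4/3 times r3 from r1.
  [ 1  20/3  0 ]
  [ 0     1  0 ]
  [ 0     0  1 ]
Subtract 20/3 times r2 from r1.
  [ 1  0  0 ]
  [ 0  1  0 ]
  [ 0  0  1 ]
Pivot columns are the columns containing a leading 1.

1, 2, 3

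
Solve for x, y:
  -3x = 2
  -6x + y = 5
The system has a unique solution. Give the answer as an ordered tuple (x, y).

Form the augmented matrix and row-reduce:
  [ -3  0  |  2 ]
  [ -6  1  |  5 ]
Multiply ρ1 by -1/3.
  [  1  0  |  -2/3 ]
  [ -6  1  |     5 ]
Add 6 times ρ1 to ρ2.
  [ 1  0  |  -2/3 ]
  [ 0  1  |     1 ]
Reading off the last column: x = -2/3, y = 1.

(-2/3, 1)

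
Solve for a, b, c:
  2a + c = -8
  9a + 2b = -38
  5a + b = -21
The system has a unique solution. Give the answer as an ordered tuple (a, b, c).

Form the augmented matrix and row-reduce:
  [ 2  0  1  |   -8 ]
  [ 9  2  0  |  -38 ]
  [ 5  1  0  |  -21 ]
R1 ← 1/2·R1
  [ 1  0  1/2  |   -4 ]
  [ 9  2    0  |  -38 ]
  [ 5  1    0  |  -21 ]
R2 ← R2 − 9·R1
  [ 1  0   1/2  |   -4 ]
  [ 0  2  -9/2  |   -2 ]
  [ 5  1     0  |  -21 ]
R3 ← R3 − 5·R1
  [ 1  0   1/2  |  -4 ]
  [ 0  2  -9/2  |  -2 ]
  [ 0  1  -5/2  |  -1 ]
R2 ← 1/2·R2
  [ 1  0   1/2  |  -4 ]
  [ 0  1  -9/4  |  -1 ]
  [ 0  1  -5/2  |  -1 ]
R3 ← R3 − R2
  [ 1  0   1/2  |  -4 ]
  [ 0  1  -9/4  |  -1 ]
  [ 0  0  -1/4  |   0 ]
R3 ← -4·R3
  [ 1  0   1/2  |  -4 ]
  [ 0  1  -9/4  |  -1 ]
  [ 0  0     1  |   0 ]
R2 ← R2 + 9/4·R3
  [ 1  0  1/2  |  -4 ]
  [ 0  1    0  |  -1 ]
  [ 0  0    1  |   0 ]
R1 ← R1 − 1/2·R3
  [ 1  0  0  |  -4 ]
  [ 0  1  0  |  -1 ]
  [ 0  0  1  |   0 ]
Reading off the last column: a = -4, b = -1, c = 0.

(-4, -1, 0)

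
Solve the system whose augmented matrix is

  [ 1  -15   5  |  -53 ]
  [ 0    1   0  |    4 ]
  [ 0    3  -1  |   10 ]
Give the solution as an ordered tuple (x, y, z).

R3 := R3 − 3·R2
  [ 1  -15   5  |  -53 ]
  [ 0    1   0  |    4 ]
  [ 0    0  -1  |   -2 ]
R3 := -1·R3
  [ 1  -15  5  |  -53 ]
  [ 0    1  0  |    4 ]
  [ 0    0  1  |    2 ]
R1 := R1 − 5·R3
  [ 1  -15  0  |  -63 ]
  [ 0    1  0  |    4 ]
  [ 0    0  1  |    2 ]
R1 := R1 + 15·R2
  [ 1  0  0  |  -3 ]
  [ 0  1  0  |   4 ]
  [ 0  0  1  |   2 ]
Reading off the last column: x = -3, y = 4, z = 2.

(-3, 4, 2)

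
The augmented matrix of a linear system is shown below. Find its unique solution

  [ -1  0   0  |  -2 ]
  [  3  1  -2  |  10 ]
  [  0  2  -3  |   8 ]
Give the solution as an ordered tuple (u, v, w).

ρ1 → -1·ρ1
  [ 1  0   0  |   2 ]
  [ 3  1  -2  |  10 ]
  [ 0  2  -3  |   8 ]
ρ2 → ρ2 − 3·ρ1
  [ 1  0   0  |  2 ]
  [ 0  1  -2  |  4 ]
  [ 0  2  -3  |  8 ]
ρ3 → ρ3 − 2·ρ2
  [ 1  0   0  |  2 ]
  [ 0  1  -2  |  4 ]
  [ 0  0   1  |  0 ]
ρ2 → ρ2 + 2·ρ3
  [ 1  0  0  |  2 ]
  [ 0  1  0  |  4 ]
  [ 0  0  1  |  0 ]
Reading off the last column: u = 2, v = 4, w = 0.

(2, 4, 0)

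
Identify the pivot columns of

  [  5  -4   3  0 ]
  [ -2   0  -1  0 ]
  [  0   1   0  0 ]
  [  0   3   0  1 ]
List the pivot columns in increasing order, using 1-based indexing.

1, 2, 3, 4

r1 -> 1/5·r1
  [  1  -4/5  3/5  0 ]
  [ -2     0   -1  0 ]
  [  0     1    0  0 ]
  [  0     3    0  1 ]
r2 -> r2 + 2·r1
  [ 1  -4/5  3/5  0 ]
  [ 0  -8/5  1/5  0 ]
  [ 0     1    0  0 ]
  [ 0     3    0  1 ]
r2 -> -5/8·r2
  [ 1  -4/5   3/5  0 ]
  [ 0     1  -1/8  0 ]
  [ 0     1     0  0 ]
  [ 0     3     0  1 ]
r3 -> r3 − r2
  [ 1  -4/5   3/5  0 ]
  [ 0     1  -1/8  0 ]
  [ 0     0   1/8  0 ]
  [ 0     3     0  1 ]
r4 -> r4 − 3·r2
  [ 1  -4/5   3/5  0 ]
  [ 0     1  -1/8  0 ]
  [ 0     0   1/8  0 ]
  [ 0     0   3/8  1 ]
r3 -> 8·r3
  [ 1  -4/5   3/5  0 ]
  [ 0     1  -1/8  0 ]
  [ 0     0     1  0 ]
  [ 0     0   3/8  1 ]
r4 -> r4 − 3/8·r3
  [ 1  -4/5   3/5  0 ]
  [ 0     1  -1/8  0 ]
  [ 0     0     1  0 ]
  [ 0     0     0  1 ]
r2 -> r2 + 1/8·r3
  [ 1  -4/5  3/5  0 ]
  [ 0     1    0  0 ]
  [ 0     0    1  0 ]
  [ 0     0    0  1 ]
r1 -> r1 − 3/5·r3
  [ 1  -4/5  0  0 ]
  [ 0     1  0  0 ]
  [ 0     0  1  0 ]
  [ 0     0  0  1 ]
r1 -> r1 + 4/5·r2
  [ 1  0  0  0 ]
  [ 0  1  0  0 ]
  [ 0  0  1  0 ]
  [ 0  0  0  1 ]
Pivot columns are the columns containing a leading 1.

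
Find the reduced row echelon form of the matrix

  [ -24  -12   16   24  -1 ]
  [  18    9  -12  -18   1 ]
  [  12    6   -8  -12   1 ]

R1 → -1/24·R1
  [  1  1/2  -2/3   -1  1/24 ]
  [ 18    9   -12  -18     1 ]
  [ 12    6    -8  -12     1 ]
R2 → R2 − 18·R1
  [  1  1/2  -2/3   -1  1/24 ]
  [  0    0     0    0   1/4 ]
  [ 12    6    -8  -12     1 ]
R3 → R3 − 12·R1
  [ 1  1/2  -2/3  -1  1/24 ]
  [ 0    0     0   0   1/4 ]
  [ 0    0     0   0   1/2 ]
R2 → 4·R2
  [ 1  1/2  -2/3  -1  1/24 ]
  [ 0    0     0   0     1 ]
  [ 0    0     0   0   1/2 ]
R3 → R3 − 1/2·R2
  [ 1  1/2  -2/3  -1  1/24 ]
  [ 0    0     0   0     1 ]
  [ 0    0     0   0     0 ]
R1 → R1 − 1/24·R2
  [ 1  1/2  -2/3  -1  0 ]
  [ 0    0     0   0  1 ]
  [ 0    0     0   0  0 ]

[[1, 1/2, -2/3, -1, 0], [0, 0, 0, 0, 1], [0, 0, 0, 0, 0]]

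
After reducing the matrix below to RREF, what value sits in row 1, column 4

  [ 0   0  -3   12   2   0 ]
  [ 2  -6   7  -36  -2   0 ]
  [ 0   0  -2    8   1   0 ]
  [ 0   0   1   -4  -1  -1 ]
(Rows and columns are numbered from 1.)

r1 <-> r2
  [ 2  -6   7  -36  -2   0 ]
  [ 0   0  -3   12   2   0 ]
  [ 0   0  -2    8   1   0 ]
  [ 0   0   1   -4  -1  -1 ]
r1 ← 1/2·r1
  [ 1  -3  7/2  -18  -1   0 ]
  [ 0   0   -3   12   2   0 ]
  [ 0   0   -2    8   1   0 ]
  [ 0   0    1   -4  -1  -1 ]
r2 ← -1/3·r2
  [ 1  -3  7/2  -18    -1   0 ]
  [ 0   0    1   -4  -2/3   0 ]
  [ 0   0   -2    8     1   0 ]
  [ 0   0    1   -4    -1  -1 ]
r3 ← r3 + 2·r2
  [ 1  -3  7/2  -18    -1   0 ]
  [ 0   0    1   -4  -2/3   0 ]
  [ 0   0    0    0  -1/3   0 ]
  [ 0   0    1   -4    -1  -1 ]
r4 ← r4 − r2
  [ 1  -3  7/2  -18    -1   0 ]
  [ 0   0    1   -4  -2/3   0 ]
  [ 0   0    0    0  -1/3   0 ]
  [ 0   0    0    0  -1/3  -1 ]
r3 ← -3·r3
  [ 1  -3  7/2  -18    -1   0 ]
  [ 0   0    1   -4  -2/3   0 ]
  [ 0   0    0    0     1   0 ]
  [ 0   0    0    0  -1/3  -1 ]
r4 ← r4 + 1/3·r3
  [ 1  -3  7/2  -18    -1   0 ]
  [ 0   0    1   -4  -2/3   0 ]
  [ 0   0    0    0     1   0 ]
  [ 0   0    0    0     0  -1 ]
r4 ← -1·r4
  [ 1  -3  7/2  -18    -1  0 ]
  [ 0   0    1   -4  -2/3  0 ]
  [ 0   0    0    0     1  0 ]
  [ 0   0    0    0     0  1 ]
r2 ← r2 + 2/3·r3
  [ 1  -3  7/2  -18  -1  0 ]
  [ 0   0    1   -4   0  0 ]
  [ 0   0    0    0   1  0 ]
  [ 0   0    0    0   0  1 ]
r1 ← r1 + r3
  [ 1  -3  7/2  -18  0  0 ]
  [ 0   0    1   -4  0  0 ]
  [ 0   0    0    0  1  0 ]
  [ 0   0    0    0  0  1 ]
r1 ← r1 − 7/2·r2
  [ 1  -3  0  -4  0  0 ]
  [ 0   0  1  -4  0  0 ]
  [ 0   0  0   0  1  0 ]
  [ 0   0  0   0  0  1 ]

-4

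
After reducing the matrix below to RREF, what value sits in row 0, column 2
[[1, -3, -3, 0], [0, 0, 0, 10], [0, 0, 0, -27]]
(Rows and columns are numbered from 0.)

R2 → 1/10·R2
  [ 1  -3  -3    0 ]
  [ 0   0   0    1 ]
  [ 0   0   0  -27 ]
R3 → R3 + 27·R2
  [ 1  -3  -3  0 ]
  [ 0   0   0  1 ]
  [ 0   0   0  0 ]

-3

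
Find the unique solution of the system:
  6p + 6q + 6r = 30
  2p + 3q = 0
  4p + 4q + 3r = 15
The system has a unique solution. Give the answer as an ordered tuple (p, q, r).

(0, 0, 5)

Form the augmented matrix and row-reduce:
  [ 6  6  6  |  30 ]
  [ 2  3  0  |   0 ]
  [ 4  4  3  |  15 ]
r1 := 1/6·r1
  [ 1  1  1  |   5 ]
  [ 2  3  0  |   0 ]
  [ 4  4  3  |  15 ]
r2 := r2 − 2·r1
  [ 1  1   1  |    5 ]
  [ 0  1  -2  |  -10 ]
  [ 4  4   3  |   15 ]
r3 := r3 − 4·r1
  [ 1  1   1  |    5 ]
  [ 0  1  -2  |  -10 ]
  [ 0  0  -1  |   -5 ]
r3 := -1·r3
  [ 1  1   1  |    5 ]
  [ 0  1  -2  |  -10 ]
  [ 0  0   1  |    5 ]
r2 := r2 + 2·r3
  [ 1  1  1  |  5 ]
  [ 0  1  0  |  0 ]
  [ 0  0  1  |  5 ]
r1 := r1 − r3
  [ 1  1  0  |  0 ]
  [ 0  1  0  |  0 ]
  [ 0  0  1  |  5 ]
r1 := r1 − r2
  [ 1  0  0  |  0 ]
  [ 0  1  0  |  0 ]
  [ 0  0  1  |  5 ]
Reading off the last column: p = 0, q = 0, r = 5.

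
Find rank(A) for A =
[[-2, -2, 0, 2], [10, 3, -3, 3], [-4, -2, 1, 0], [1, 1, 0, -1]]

ρ1 -> -1/2·ρ1
  [  1   1   0  -1 ]
  [ 10   3  -3   3 ]
  [ -4  -2   1   0 ]
  [  1   1   0  -1 ]
ρ2 -> ρ2 − 10·ρ1
  [  1   1   0  -1 ]
  [  0  -7  -3  13 ]
  [ -4  -2   1   0 ]
  [  1   1   0  -1 ]
ρ3 -> ρ3 + 4·ρ1
  [ 1   1   0  -1 ]
  [ 0  -7  -3  13 ]
  [ 0   2   1  -4 ]
  [ 1   1   0  -1 ]
ρ4 -> ρ4 − ρ1
  [ 1   1   0  -1 ]
  [ 0  -7  -3  13 ]
  [ 0   2   1  -4 ]
  [ 0   0   0   0 ]
ρ2 -> -1/7·ρ2
  [ 1  1    0     -1 ]
  [ 0  1  3/7  -13/7 ]
  [ 0  2    1     -4 ]
  [ 0  0    0      0 ]
ρ3 -> ρ3 − 2·ρ2
  [ 1  1    0     -1 ]
  [ 0  1  3/7  -13/7 ]
  [ 0  0  1/7   -2/7 ]
  [ 0  0    0      0 ]
ρ3 -> 7·ρ3
  [ 1  1    0     -1 ]
  [ 0  1  3/7  -13/7 ]
  [ 0  0    1     -2 ]
  [ 0  0    0      0 ]
ρ2 -> ρ2 − 3/7·ρ3
  [ 1  1  0  -1 ]
  [ 0  1  0  -1 ]
  [ 0  0  1  -2 ]
  [ 0  0  0   0 ]
ρ1 -> ρ1 − ρ2
  [ 1  0  0   0 ]
  [ 0  1  0  -1 ]
  [ 0  0  1  -2 ]
  [ 0  0  0   0 ]
The reduced form has 3 nonzero rows.

rank = 3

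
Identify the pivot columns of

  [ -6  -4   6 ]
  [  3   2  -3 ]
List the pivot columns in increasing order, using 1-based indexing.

ρ1 -> -1/6·ρ1
  [ 1  2/3  -1 ]
  [ 3    2  -3 ]
ρ2 -> ρ2 − 3·ρ1
  [ 1  2/3  -1 ]
  [ 0    0   0 ]
Pivot columns are the columns containing a leading 1.

1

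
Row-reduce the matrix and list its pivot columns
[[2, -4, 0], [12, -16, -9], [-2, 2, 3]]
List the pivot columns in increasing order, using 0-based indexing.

ρ1 := 1/2·ρ1
ρ2 := ρ2 − 12·ρ1
ρ3 := ρ3 + 2·ρ1
ρ2 := 1/8·ρ2
ρ3 := ρ3 + 2·ρ2
ρ3 := 4/3·ρ3
ρ2 := ρ2 + 9/8·ρ3
ρ1 := ρ1 + 2·ρ2
Pivot columns are the columns containing a leading 1.

0, 1, 2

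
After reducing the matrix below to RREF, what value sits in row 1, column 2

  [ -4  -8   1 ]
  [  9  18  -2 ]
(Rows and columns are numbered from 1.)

2

R1 -> -1/4·R1
R2 -> R2 − 9·R1
R2 -> 4·R2
R1 -> R1 + 1/4·R2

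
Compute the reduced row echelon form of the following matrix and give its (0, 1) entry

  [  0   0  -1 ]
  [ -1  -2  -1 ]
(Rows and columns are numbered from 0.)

2

R1 ↔ R2
  [ -1  -2  -1 ]
  [  0   0  -1 ]
R1 := -1·R1
  [ 1  2   1 ]
  [ 0  0  -1 ]
R2 := -1·R2
  [ 1  2  1 ]
  [ 0  0  1 ]
R1 := R1 − R2
  [ 1  2  0 ]
  [ 0  0  1 ]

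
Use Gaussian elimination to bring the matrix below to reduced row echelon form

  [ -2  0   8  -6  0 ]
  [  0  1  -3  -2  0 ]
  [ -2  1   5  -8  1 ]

[[1, 0, -4, 3, 0], [0, 1, -3, -2, 0], [0, 0, 0, 0, 1]]

R1 := -1/2·R1
  [  1  0  -4   3  0 ]
  [  0  1  -3  -2  0 ]
  [ -2  1   5  -8  1 ]
R3 := R3 + 2·R1
  [ 1  0  -4   3  0 ]
  [ 0  1  -3  -2  0 ]
  [ 0  1  -3  -2  1 ]
R3 := R3 − R2
  [ 1  0  -4   3  0 ]
  [ 0  1  -3  -2  0 ]
  [ 0  0   0   0  1 ]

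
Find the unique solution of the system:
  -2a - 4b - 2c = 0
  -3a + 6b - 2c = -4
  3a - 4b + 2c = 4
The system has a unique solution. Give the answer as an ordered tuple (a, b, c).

Form the augmented matrix and row-reduce:
  [ -2  -4  -2  |   0 ]
  [ -3   6  -2  |  -4 ]
  [  3  -4   2  |   4 ]
R1 → -1/2·R1
  [  1   2   1  |   0 ]
  [ -3   6  -2  |  -4 ]
  [  3  -4   2  |   4 ]
R2 → R2 + 3·R1
  [ 1   2  1  |   0 ]
  [ 0  12  1  |  -4 ]
  [ 3  -4  2  |   4 ]
R3 → R3 − 3·R1
  [ 1    2   1  |   0 ]
  [ 0   12   1  |  -4 ]
  [ 0  -10  -1  |   4 ]
R2 → 1/12·R2
  [ 1    2     1  |     0 ]
  [ 0    1  1/12  |  -1/3 ]
  [ 0  -10    -1  |     4 ]
R3 → R3 + 10·R2
  [ 1  2     1  |     0 ]
  [ 0  1  1/12  |  -1/3 ]
  [ 0  0  -1/6  |   2/3 ]
R3 → -6·R3
  [ 1  2     1  |     0 ]
  [ 0  1  1/12  |  -1/3 ]
  [ 0  0     1  |    -4 ]
R2 → R2 − 1/12·R3
  [ 1  2  1  |   0 ]
  [ 0  1  0  |   0 ]
  [ 0  0  1  |  -4 ]
R1 → R1 − R3
  [ 1  2  0  |   4 ]
  [ 0  1  0  |   0 ]
  [ 0  0  1  |  -4 ]
R1 → R1 − 2·R2
  [ 1  0  0  |   4 ]
  [ 0  1  0  |   0 ]
  [ 0  0  1  |  -4 ]
Reading off the last column: a = 4, b = 0, c = -4.

(4, 0, -4)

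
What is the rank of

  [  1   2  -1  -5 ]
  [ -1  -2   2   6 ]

Add R1 to R2.
  [ 1  2  -1  -5 ]
  [ 0  0   1   1 ]
Add R2 to R1.
  [ 1  2  0  -4 ]
  [ 0  0  1   1 ]
The reduced form has 2 nonzero rows.

rank = 2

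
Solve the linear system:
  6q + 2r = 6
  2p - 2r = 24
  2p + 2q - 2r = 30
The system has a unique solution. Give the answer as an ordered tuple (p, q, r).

(6, 3, -6)

Form the augmented matrix and row-reduce:
  [ 0  6   2  |   6 ]
  [ 2  0  -2  |  24 ]
  [ 2  2  -2  |  30 ]
r1 <=> r2
r1 := 1/2·r1
r3 := r3 − 2·r1
r2 := 1/6·r2
r3 := r3 − 2·r2
r3 := -3/2·r3
r2 := r2 − 1/3·r3
r1 := r1 + r3
Reading off the last column: p = 6, q = 3, r = -6.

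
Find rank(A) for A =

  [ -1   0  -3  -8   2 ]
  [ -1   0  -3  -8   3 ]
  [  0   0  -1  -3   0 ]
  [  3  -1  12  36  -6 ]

rank = 4

r1 → -1·r1
  [  1   0   3   8  -2 ]
  [ -1   0  -3  -8   3 ]
  [  0   0  -1  -3   0 ]
  [  3  -1  12  36  -6 ]
r2 → r2 + r1
  [ 1   0   3   8  -2 ]
  [ 0   0   0   0   1 ]
  [ 0   0  -1  -3   0 ]
  [ 3  -1  12  36  -6 ]
r4 → r4 − 3·r1
  [ 1   0   3   8  -2 ]
  [ 0   0   0   0   1 ]
  [ 0   0  -1  -3   0 ]
  [ 0  -1   3  12   0 ]
r2 ↔ r4
  [ 1   0   3   8  -2 ]
  [ 0  -1   3  12   0 ]
  [ 0   0  -1  -3   0 ]
  [ 0   0   0   0   1 ]
r2 → -1·r2
  [ 1  0   3    8  -2 ]
  [ 0  1  -3  -12   0 ]
  [ 0  0  -1   -3   0 ]
  [ 0  0   0    0   1 ]
r3 → -1·r3
  [ 1  0   3    8  -2 ]
  [ 0  1  -3  -12   0 ]
  [ 0  0   1    3   0 ]
  [ 0  0   0    0   1 ]
r1 → r1 + 2·r4
  [ 1  0   3    8  0 ]
  [ 0  1  -3  -12  0 ]
  [ 0  0   1    3  0 ]
  [ 0  0   0    0  1 ]
r2 → r2 + 3·r3
  [ 1  0  3   8  0 ]
  [ 0  1  0  -3  0 ]
  [ 0  0  1   3  0 ]
  [ 0  0  0   0  1 ]
r1 → r1 − 3·r3
  [ 1  0  0  -1  0 ]
  [ 0  1  0  -3  0 ]
  [ 0  0  1   3  0 ]
  [ 0  0  0   0  1 ]
The reduced form has 4 nonzero rows.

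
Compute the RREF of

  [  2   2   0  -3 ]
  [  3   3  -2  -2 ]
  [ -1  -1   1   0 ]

Multiply R1 by 1/2.
  [  1   1   0  -3/2 ]
  [  3   3  -2    -2 ]
  [ -1  -1   1     0 ]
Subtract 3 times R1 from R2.
  [  1   1   0  -3/2 ]
  [  0   0  -2   5/2 ]
  [ -1  -1   1     0 ]
Add R1 to R3.
  [ 1  1   0  -3/2 ]
  [ 0  0  -2   5/2 ]
  [ 0  0   1  -3/2 ]
Multiply R2 by -1/2.
  [ 1  1  0  -3/2 ]
  [ 0  0  1  -5/4 ]
  [ 0  0  1  -3/2 ]
Subtract R2 from R3.
  [ 1  1  0  -3/2 ]
  [ 0  0  1  -5/4 ]
  [ 0  0  0  -1/4 ]
Multiply R3 by -4.
  [ 1  1  0  -3/2 ]
  [ 0  0  1  -5/4 ]
  [ 0  0  0     1 ]
Add 5/4 times R3 to R2.
  [ 1  1  0  -3/2 ]
  [ 0  0  1     0 ]
  [ 0  0  0     1 ]
Add 3/2 times R3 to R1.
  [ 1  1  0  0 ]
  [ 0  0  1  0 ]
  [ 0  0  0  1 ]

[[1, 1, 0, 0], [0, 0, 1, 0], [0, 0, 0, 1]]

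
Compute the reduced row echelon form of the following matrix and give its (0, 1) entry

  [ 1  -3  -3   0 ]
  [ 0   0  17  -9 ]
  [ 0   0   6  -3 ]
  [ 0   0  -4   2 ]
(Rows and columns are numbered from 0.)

R2 → 1/17·R2
  [ 1  -3  -3      0 ]
  [ 0   0   1  -9/17 ]
  [ 0   0   6     -3 ]
  [ 0   0  -4      2 ]
R3 → R3 − 6·R2
  [ 1  -3  -3      0 ]
  [ 0   0   1  -9/17 ]
  [ 0   0   0   3/17 ]
  [ 0   0  -4      2 ]
R4 → R4 + 4·R2
  [ 1  -3  -3      0 ]
  [ 0   0   1  -9/17 ]
  [ 0   0   0   3/17 ]
  [ 0   0   0  -2/17 ]
R3 → 17/3·R3
  [ 1  -3  -3      0 ]
  [ 0   0   1  -9/17 ]
  [ 0   0   0      1 ]
  [ 0   0   0  -2/17 ]
R4 → R4 + 2/17·R3
  [ 1  -3  -3      0 ]
  [ 0   0   1  -9/17 ]
  [ 0   0   0      1 ]
  [ 0   0   0      0 ]
R2 → R2 + 9/17·R3
  [ 1  -3  -3  0 ]
  [ 0   0   1  0 ]
  [ 0   0   0  1 ]
  [ 0   0   0  0 ]
R1 → R1 + 3·R2
  [ 1  -3  0  0 ]
  [ 0   0  1  0 ]
  [ 0   0  0  1 ]
  [ 0   0  0  0 ]

-3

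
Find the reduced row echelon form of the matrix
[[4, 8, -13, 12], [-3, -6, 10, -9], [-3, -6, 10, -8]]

[[1, 2, 0, 0], [0, 0, 1, 0], [0, 0, 0, 1]]

Multiply R1 by 1/4.
  [  1   2  -13/4   3 ]
  [ -3  -6     10  -9 ]
  [ -3  -6     10  -8 ]
Add 3 times R1 to R2.
  [  1   2  -13/4   3 ]
  [  0   0    1/4   0 ]
  [ -3  -6     10  -8 ]
Add 3 times R1 to R3.
  [ 1  2  -13/4  3 ]
  [ 0  0    1/4  0 ]
  [ 0  0    1/4  1 ]
Multiply R2 by 4.
  [ 1  2  -13/4  3 ]
  [ 0  0      1  0 ]
  [ 0  0    1/4  1 ]
Subtract 1/4 times R2 from R3.
  [ 1  2  -13/4  3 ]
  [ 0  0      1  0 ]
  [ 0  0      0  1 ]
Subtract 3 times R3 from R1.
  [ 1  2  -13/4  0 ]
  [ 0  0      1  0 ]
  [ 0  0      0  1 ]
Add 13/4 times R2 to R1.
  [ 1  2  0  0 ]
  [ 0  0  1  0 ]
  [ 0  0  0  1 ]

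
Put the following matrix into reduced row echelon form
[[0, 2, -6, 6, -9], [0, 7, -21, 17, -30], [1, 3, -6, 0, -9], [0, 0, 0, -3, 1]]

[[1, 0, 3, 0, 0], [0, 1, -3, 0, 0], [0, 0, 0, 1, 0], [0, 0, 0, 0, 1]]

r1 ↔ r3
  [ 1  3   -6   0   -9 ]
  [ 0  7  -21  17  -30 ]
  [ 0  2   -6   6   -9 ]
  [ 0  0    0  -3    1 ]
r2 → 1/7·r2
  [ 1  3  -6     0     -9 ]
  [ 0  1  -3  17/7  -30/7 ]
  [ 0  2  -6     6     -9 ]
  [ 0  0   0    -3      1 ]
r3 → r3 − 2·r2
  [ 1  3  -6     0     -9 ]
  [ 0  1  -3  17/7  -30/7 ]
  [ 0  0   0   8/7   -3/7 ]
  [ 0  0   0    -3      1 ]
r3 → 7/8·r3
  [ 1  3  -6     0     -9 ]
  [ 0  1  -3  17/7  -30/7 ]
  [ 0  0   0     1   -3/8 ]
  [ 0  0   0    -3      1 ]
r4 → r4 + 3·r3
  [ 1  3  -6     0     -9 ]
  [ 0  1  -3  17/7  -30/7 ]
  [ 0  0   0     1   -3/8 ]
  [ 0  0   0     0   -1/8 ]
r4 → -8·r4
  [ 1  3  -6     0     -9 ]
  [ 0  1  -3  17/7  -30/7 ]
  [ 0  0   0     1   -3/8 ]
  [ 0  0   0     0      1 ]
r3 → r3 + 3/8·r4
  [ 1  3  -6     0     -9 ]
  [ 0  1  -3  17/7  -30/7 ]
  [ 0  0   0     1      0 ]
  [ 0  0   0     0      1 ]
r2 → r2 + 30/7·r4
  [ 1  3  -6     0  -9 ]
  [ 0  1  -3  17/7   0 ]
  [ 0  0   0     1   0 ]
  [ 0  0   0     0   1 ]
r1 → r1 + 9·r4
  [ 1  3  -6     0  0 ]
  [ 0  1  -3  17/7  0 ]
  [ 0  0   0     1  0 ]
  [ 0  0   0     0  1 ]
r2 → r2 − 17/7·r3
  [ 1  3  -6  0  0 ]
  [ 0  1  -3  0  0 ]
  [ 0  0   0  1  0 ]
  [ 0  0   0  0  1 ]
r1 → r1 − 3·r2
  [ 1  0   3  0  0 ]
  [ 0  1  -3  0  0 ]
  [ 0  0   0  1  0 ]
  [ 0  0   0  0  1 ]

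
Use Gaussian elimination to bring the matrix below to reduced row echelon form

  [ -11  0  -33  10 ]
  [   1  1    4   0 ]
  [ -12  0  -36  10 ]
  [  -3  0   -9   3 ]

[[1, 0, 3, 0], [0, 1, 1, 0], [0, 0, 0, 1], [0, 0, 0, 0]]

Multiply r1 by -1/11.
  [   1  0    3  -10/11 ]
  [   1  1    4       0 ]
  [ -12  0  -36      10 ]
  [  -3  0   -9       3 ]
Subtract r1 from r2.
  [   1  0    3  -10/11 ]
  [   0  1    1   10/11 ]
  [ -12  0  -36      10 ]
  [  -3  0   -9       3 ]
Add 12 times r1 to r3.
  [  1  0   3  -10/11 ]
  [  0  1   1   10/11 ]
  [  0  0   0  -10/11 ]
  [ -3  0  -9       3 ]
Add 3 times r1 to r4.
  [ 1  0  3  -10/11 ]
  [ 0  1  1   10/11 ]
  [ 0  0  0  -10/11 ]
  [ 0  0  0    3/11 ]
Multiply r3 by -11/10.
  [ 1  0  3  -10/11 ]
  [ 0  1  1   10/11 ]
  [ 0  0  0       1 ]
  [ 0  0  0    3/11 ]
Subtract 3/11 times r3 from r4.
  [ 1  0  3  -10/11 ]
  [ 0  1  1   10/11 ]
  [ 0  0  0       1 ]
  [ 0  0  0       0 ]
Subtract 10/11 times r3 from r2.
  [ 1  0  3  -10/11 ]
  [ 0  1  1       0 ]
  [ 0  0  0       1 ]
  [ 0  0  0       0 ]
Add 10/11 times r3 to r1.
  [ 1  0  3  0 ]
  [ 0  1  1  0 ]
  [ 0  0  0  1 ]
  [ 0  0  0  0 ]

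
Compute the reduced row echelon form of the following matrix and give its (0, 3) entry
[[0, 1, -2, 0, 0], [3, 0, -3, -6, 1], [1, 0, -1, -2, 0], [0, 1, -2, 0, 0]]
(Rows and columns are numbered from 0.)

r1 ↔ r2
  [ 3  0  -3  -6  1 ]
  [ 0  1  -2   0  0 ]
  [ 1  0  -1  -2  0 ]
  [ 0  1  -2   0  0 ]
r1 → 1/3·r1
  [ 1  0  -1  -2  1/3 ]
  [ 0  1  -2   0    0 ]
  [ 1  0  -1  -2    0 ]
  [ 0  1  -2   0    0 ]
r3 → r3 − r1
  [ 1  0  -1  -2   1/3 ]
  [ 0  1  -2   0     0 ]
  [ 0  0   0   0  -1/3 ]
  [ 0  1  -2   0     0 ]
r4 → r4 − r2
  [ 1  0  -1  -2   1/3 ]
  [ 0  1  -2   0     0 ]
  [ 0  0   0   0  -1/3 ]
  [ 0  0   0   0     0 ]
r3 → -3·r3
  [ 1  0  -1  -2  1/3 ]
  [ 0  1  -2   0    0 ]
  [ 0  0   0   0    1 ]
  [ 0  0   0   0    0 ]
r1 → r1 − 1/3·r3
  [ 1  0  -1  -2  0 ]
  [ 0  1  -2   0  0 ]
  [ 0  0   0   0  1 ]
  [ 0  0   0   0  0 ]

-2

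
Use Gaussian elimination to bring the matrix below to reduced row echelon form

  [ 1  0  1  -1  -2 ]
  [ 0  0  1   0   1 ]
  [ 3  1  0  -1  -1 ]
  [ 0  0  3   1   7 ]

r3 -> r3 − 3·r1
  [ 1  0   1  -1  -2 ]
  [ 0  0   1   0   1 ]
  [ 0  1  -3   2   5 ]
  [ 0  0   3   1   7 ]
r2 <-> r3
  [ 1  0   1  -1  -2 ]
  [ 0  1  -3   2   5 ]
  [ 0  0   1   0   1 ]
  [ 0  0   3   1   7 ]
r4 -> r4 − 3·r3
  [ 1  0   1  -1  -2 ]
  [ 0  1  -3   2   5 ]
  [ 0  0   1   0   1 ]
  [ 0  0   0   1   4 ]
r2 -> r2 − 2·r4
  [ 1  0   1  -1  -2 ]
  [ 0  1  -3   0  -3 ]
  [ 0  0   1   0   1 ]
  [ 0  0   0   1   4 ]
r1 -> r1 + r4
  [ 1  0   1  0   2 ]
  [ 0  1  -3  0  -3 ]
  [ 0  0   1  0   1 ]
  [ 0  0   0  1   4 ]
r2 -> r2 + 3·r3
  [ 1  0  1  0  2 ]
  [ 0  1  0  0  0 ]
  [ 0  0  1  0  1 ]
  [ 0  0  0  1  4 ]
r1 -> r1 − r3
  [ 1  0  0  0  1 ]
  [ 0  1  0  0  0 ]
  [ 0  0  1  0  1 ]
  [ 0  0  0  1  4 ]

[[1, 0, 0, 0, 1], [0, 1, 0, 0, 0], [0, 0, 1, 0, 1], [0, 0, 0, 1, 4]]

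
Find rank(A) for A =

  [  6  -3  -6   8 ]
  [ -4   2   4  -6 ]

r1 → 1/6·r1
  [  1  -1/2  -1  4/3 ]
  [ -4     2   4   -6 ]
r2 → r2 + 4·r1
  [ 1  -1/2  -1   4/3 ]
  [ 0     0   0  -2/3 ]
r2 → -3/2·r2
  [ 1  -1/2  -1  4/3 ]
  [ 0     0   0    1 ]
r1 → r1 − 4/3·r2
  [ 1  -1/2  -1  0 ]
  [ 0     0   0  1 ]
The reduced form has 2 nonzero rows.

rank = 2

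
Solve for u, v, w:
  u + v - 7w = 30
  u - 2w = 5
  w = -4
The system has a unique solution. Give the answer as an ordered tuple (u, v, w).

(-3, 5, -4)

Form the augmented matrix and row-reduce:
  [ 1  1  -7  |  30 ]
  [ 1  0  -2  |   5 ]
  [ 0  0   1  |  -4 ]
ρ2 → ρ2 − ρ1
ρ2 → -1·ρ2
ρ2 → ρ2 + 5·ρ3
ρ1 → ρ1 + 7·ρ3
ρ1 → ρ1 − ρ2
Reading off the last column: u = -3, v = 5, w = -4.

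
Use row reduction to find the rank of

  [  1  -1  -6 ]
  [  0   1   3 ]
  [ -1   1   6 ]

ρ3 -> ρ3 + ρ1
  [ 1  -1  -6 ]
  [ 0   1   3 ]
  [ 0   0   0 ]
ρ1 -> ρ1 + ρ2
  [ 1  0  -3 ]
  [ 0  1   3 ]
  [ 0  0   0 ]
The reduced form has 2 nonzero rows.

rank = 2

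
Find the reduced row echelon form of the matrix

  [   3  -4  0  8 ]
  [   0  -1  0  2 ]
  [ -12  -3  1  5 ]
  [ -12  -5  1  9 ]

R1 ← 1/3·R1
  [   1  -4/3  0  8/3 ]
  [   0    -1  0    2 ]
  [ -12    -3  1    5 ]
  [ -12    -5  1    9 ]
R3 ← R3 + 12·R1
  [   1  -4/3  0  8/3 ]
  [   0    -1  0    2 ]
  [   0   -19  1   37 ]
  [ -12    -5  1    9 ]
R4 ← R4 + 12·R1
  [ 1  -4/3  0  8/3 ]
  [ 0    -1  0    2 ]
  [ 0   -19  1   37 ]
  [ 0   -21  1   41 ]
R2 ← -1·R2
  [ 1  -4/3  0  8/3 ]
  [ 0     1  0   -2 ]
  [ 0   -19  1   37 ]
  [ 0   -21  1   41 ]
R3 ← R3 + 19·R2
  [ 1  -4/3  0  8/3 ]
  [ 0     1  0   -2 ]
  [ 0     0  1   -1 ]
  [ 0   -21  1   41 ]
R4 ← R4 + 21·R2
  [ 1  -4/3  0  8/3 ]
  [ 0     1  0   -2 ]
  [ 0     0  1   -1 ]
  [ 0     0  1   -1 ]
R4 ← R4 − R3
  [ 1  -4/3  0  8/3 ]
  [ 0     1  0   -2 ]
  [ 0     0  1   -1 ]
  [ 0     0  0    0 ]
R1 ← R1 + 4/3·R2
  [ 1  0  0   0 ]
  [ 0  1  0  -2 ]
  [ 0  0  1  -1 ]
  [ 0  0  0   0 ]

[[1, 0, 0, 0], [0, 1, 0, -2], [0, 0, 1, -1], [0, 0, 0, 0]]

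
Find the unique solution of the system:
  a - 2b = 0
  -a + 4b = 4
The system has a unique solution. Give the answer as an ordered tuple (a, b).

Form the augmented matrix and row-reduce:
  [  1  -2  |  0 ]
  [ -1   4  |  4 ]
R2 ← R2 + R1
R2 ← 1/2·R2
R1 ← R1 + 2·R2
Reading off the last column: a = 4, b = 2.

(4, 2)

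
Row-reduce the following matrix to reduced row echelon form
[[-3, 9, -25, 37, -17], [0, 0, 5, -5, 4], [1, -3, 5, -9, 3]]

Multiply R1 by -1/3.
  [ 1  -3  25/3  -37/3  17/3 ]
  [ 0   0     5     -5     4 ]
  [ 1  -3     5     -9     3 ]
Subtract R1 from R3.
  [ 1  -3   25/3  -37/3  17/3 ]
  [ 0   0      5     -5     4 ]
  [ 0   0  -10/3   10/3  -8/3 ]
Multiply R2 by 1/5.
  [ 1  -3   25/3  -37/3  17/3 ]
  [ 0   0      1     -1   4/5 ]
  [ 0   0  -10/3   10/3  -8/3 ]
Add 10/3 times R2 to R3.
  [ 1  -3  25/3  -37/3  17/3 ]
  [ 0   0     1     -1   4/5 ]
  [ 0   0     0      0     0 ]
Subtract 25/3 times R2 from R1.
  [ 1  -3  0  -4   -1 ]
  [ 0   0  1  -1  4/5 ]
  [ 0   0  0   0    0 ]

[[1, -3, 0, -4, -1], [0, 0, 1, -1, 4/5], [0, 0, 0, 0, 0]]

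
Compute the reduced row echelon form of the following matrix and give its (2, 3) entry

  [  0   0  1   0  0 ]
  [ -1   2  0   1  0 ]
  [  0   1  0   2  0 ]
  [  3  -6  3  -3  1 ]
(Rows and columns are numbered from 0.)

ρ1 ↔ ρ2
  [ -1   2  0   1  0 ]
  [  0   0  1   0  0 ]
  [  0   1  0   2  0 ]
  [  3  -6  3  -3  1 ]
ρ1 ← -1·ρ1
  [ 1  -2  0  -1  0 ]
  [ 0   0  1   0  0 ]
  [ 0   1  0   2  0 ]
  [ 3  -6  3  -3  1 ]
ρ4 ← ρ4 − 3·ρ1
  [ 1  -2  0  -1  0 ]
  [ 0   0  1   0  0 ]
  [ 0   1  0   2  0 ]
  [ 0   0  3   0  1 ]
ρ2 ↔ ρ3
  [ 1  -2  0  -1  0 ]
  [ 0   1  0   2  0 ]
  [ 0   0  1   0  0 ]
  [ 0   0  3   0  1 ]
ρ4 ← ρ4 − 3·ρ3
  [ 1  -2  0  -1  0 ]
  [ 0   1  0   2  0 ]
  [ 0   0  1   0  0 ]
  [ 0   0  0   0  1 ]
ρ1 ← ρ1 + 2·ρ2
  [ 1  0  0  3  0 ]
  [ 0  1  0  2  0 ]
  [ 0  0  1  0  0 ]
  [ 0  0  0  0  1 ]

0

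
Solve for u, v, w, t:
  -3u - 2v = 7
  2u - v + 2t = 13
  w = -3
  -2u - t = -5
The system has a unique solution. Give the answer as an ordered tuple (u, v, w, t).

Form the augmented matrix and row-reduce:
  [ -3  -2  0   0  |   7 ]
  [  2  -1  0   2  |  13 ]
  [  0   0  1   0  |  -3 ]
  [ -2   0  0  -1  |  -5 ]
R1 ← -1/3·R1
  [  1  2/3  0   0  |  -7/3 ]
  [  2   -1  0   2  |    13 ]
  [  0    0  1   0  |    -3 ]
  [ -2    0  0  -1  |    -5 ]
R2 ← R2 − 2·R1
  [  1   2/3  0   0  |  -7/3 ]
  [  0  -7/3  0   2  |  53/3 ]
  [  0     0  1   0  |    -3 ]
  [ -2     0  0  -1  |    -5 ]
R4 ← R4 + 2·R1
  [ 1   2/3  0   0  |   -7/3 ]
  [ 0  -7/3  0   2  |   53/3 ]
  [ 0     0  1   0  |     -3 ]
  [ 0   4/3  0  -1  |  -29/3 ]
R2 ← -3/7·R2
  [ 1  2/3  0     0  |   -7/3 ]
  [ 0    1  0  -6/7  |  -53/7 ]
  [ 0    0  1     0  |     -3 ]
  [ 0  4/3  0    -1  |  -29/3 ]
R4 ← R4 − 4/3·R2
  [ 1  2/3  0     0  |   -7/3 ]
  [ 0    1  0  -6/7  |  -53/7 ]
  [ 0    0  1     0  |     -3 ]
  [ 0    0  0   1/7  |    3/7 ]
R4 ← 7·R4
  [ 1  2/3  0     0  |   -7/3 ]
  [ 0    1  0  -6/7  |  -53/7 ]
  [ 0    0  1     0  |     -3 ]
  [ 0    0  0     1  |      3 ]
R2 ← R2 + 6/7·R4
  [ 1  2/3  0  0  |  -7/3 ]
  [ 0    1  0  0  |    -5 ]
  [ 0    0  1  0  |    -3 ]
  [ 0    0  0  1  |     3 ]
R1 ← R1 − 2/3·R2
  [ 1  0  0  0  |   1 ]
  [ 0  1  0  0  |  -5 ]
  [ 0  0  1  0  |  -3 ]
  [ 0  0  0  1  |   3 ]
Reading off the last column: u = 1, v = -5, w = -3, t = 3.

(1, -5, -3, 3)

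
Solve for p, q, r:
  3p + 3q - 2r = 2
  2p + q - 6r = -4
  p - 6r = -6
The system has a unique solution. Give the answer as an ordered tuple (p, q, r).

Form the augmented matrix and row-reduce:
  [ 3  3  -2  |   2 ]
  [ 2  1  -6  |  -4 ]
  [ 1  0  -6  |  -6 ]
ρ1 := 1/3·ρ1
  [ 1  1  -2/3  |  2/3 ]
  [ 2  1    -6  |   -4 ]
  [ 1  0    -6  |   -6 ]
ρ2 := ρ2 − 2·ρ1
  [ 1   1   -2/3  |    2/3 ]
  [ 0  -1  -14/3  |  -16/3 ]
  [ 1   0     -6  |     -6 ]
ρ3 := ρ3 − ρ1
  [ 1   1   -2/3  |    2/3 ]
  [ 0  -1  -14/3  |  -16/3 ]
  [ 0  -1  -16/3  |  -20/3 ]
ρ2 := -1·ρ2
  [ 1   1   -2/3  |    2/3 ]
  [ 0   1   14/3  |   16/3 ]
  [ 0  -1  -16/3  |  -20/3 ]
ρ3 := ρ3 + ρ2
  [ 1  1  -2/3  |   2/3 ]
  [ 0  1  14/3  |  16/3 ]
  [ 0  0  -2/3  |  -4/3 ]
ρ3 := -3/2·ρ3
  [ 1  1  -2/3  |   2/3 ]
  [ 0  1  14/3  |  16/3 ]
  [ 0  0     1  |     2 ]
ρ2 := ρ2 − 14/3·ρ3
  [ 1  1  -2/3  |  2/3 ]
  [ 0  1     0  |   -4 ]
  [ 0  0     1  |    2 ]
ρ1 := ρ1 + 2/3·ρ3
  [ 1  1  0  |   2 ]
  [ 0  1  0  |  -4 ]
  [ 0  0  1  |   2 ]
ρ1 := ρ1 − ρ2
  [ 1  0  0  |   6 ]
  [ 0  1  0  |  -4 ]
  [ 0  0  1  |   2 ]
Reading off the last column: p = 6, q = -4, r = 2.

(6, -4, 2)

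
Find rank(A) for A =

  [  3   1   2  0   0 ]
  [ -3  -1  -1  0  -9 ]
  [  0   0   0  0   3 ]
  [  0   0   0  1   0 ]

rank = 4

r1 := 1/3·r1
  [  1  1/3  2/3  0   0 ]
  [ -3   -1   -1  0  -9 ]
  [  0    0    0  0   3 ]
  [  0    0    0  1   0 ]
r2 := r2 + 3·r1
  [ 1  1/3  2/3  0   0 ]
  [ 0    0    1  0  -9 ]
  [ 0    0    0  0   3 ]
  [ 0    0    0  1   0 ]
r3 <=> r4
  [ 1  1/3  2/3  0   0 ]
  [ 0    0    1  0  -9 ]
  [ 0    0    0  1   0 ]
  [ 0    0    0  0   3 ]
r4 := 1/3·r4
  [ 1  1/3  2/3  0   0 ]
  [ 0    0    1  0  -9 ]
  [ 0    0    0  1   0 ]
  [ 0    0    0  0   1 ]
r2 := r2 + 9·r4
  [ 1  1/3  2/3  0  0 ]
  [ 0    0    1  0  0 ]
  [ 0    0    0  1  0 ]
  [ 0    0    0  0  1 ]
r1 := r1 − 2/3·r2
  [ 1  1/3  0  0  0 ]
  [ 0    0  1  0  0 ]
  [ 0    0  0  1  0 ]
  [ 0    0  0  0  1 ]
The reduced form has 4 nonzero rows.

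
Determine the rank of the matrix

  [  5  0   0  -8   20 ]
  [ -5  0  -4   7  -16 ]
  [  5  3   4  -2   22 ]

R1 → 1/5·R1
  [  1  0   0  -8/5    4 ]
  [ -5  0  -4     7  -16 ]
  [  5  3   4    -2   22 ]
R2 → R2 + 5·R1
  [ 1  0   0  -8/5   4 ]
  [ 0  0  -4    -1   4 ]
  [ 5  3   4    -2  22 ]
R3 → R3 − 5·R1
  [ 1  0   0  -8/5  4 ]
  [ 0  0  -4    -1  4 ]
  [ 0  3   4     6  2 ]
R2 <=> R3
  [ 1  0   0  -8/5  4 ]
  [ 0  3   4     6  2 ]
  [ 0  0  -4    -1  4 ]
R2 → 1/3·R2
  [ 1  0    0  -8/5    4 ]
  [ 0  1  4/3     2  2/3 ]
  [ 0  0   -4    -1    4 ]
R3 → -1/4·R3
  [ 1  0    0  -8/5    4 ]
  [ 0  1  4/3     2  2/3 ]
  [ 0  0    1   1/4   -1 ]
R2 → R2 − 4/3·R3
  [ 1  0  0  -8/5   4 ]
  [ 0  1  0   5/3   2 ]
  [ 0  0  1   1/4  -1 ]
The reduced form has 3 nonzero rows.

rank = 3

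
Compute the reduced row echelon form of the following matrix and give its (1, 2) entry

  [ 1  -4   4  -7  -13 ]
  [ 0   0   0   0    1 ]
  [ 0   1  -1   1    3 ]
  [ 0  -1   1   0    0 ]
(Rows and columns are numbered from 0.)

-1

R2 <=> R3
  [ 1  -4   4  -7  -13 ]
  [ 0   1  -1   1    3 ]
  [ 0   0   0   0    1 ]
  [ 0  -1   1   0    0 ]
R4 -> R4 + R2
  [ 1  -4   4  -7  -13 ]
  [ 0   1  -1   1    3 ]
  [ 0   0   0   0    1 ]
  [ 0   0   0   1    3 ]
R3 <=> R4
  [ 1  -4   4  -7  -13 ]
  [ 0   1  -1   1    3 ]
  [ 0   0   0   1    3 ]
  [ 0   0   0   0    1 ]
R3 -> R3 − 3·R4
  [ 1  -4   4  -7  -13 ]
  [ 0   1  -1   1    3 ]
  [ 0   0   0   1    0 ]
  [ 0   0   0   0    1 ]
R2 -> R2 − 3·R4
  [ 1  -4   4  -7  -13 ]
  [ 0   1  -1   1    0 ]
  [ 0   0   0   1    0 ]
  [ 0   0   0   0    1 ]
R1 -> R1 + 13·R4
  [ 1  -4   4  -7  0 ]
  [ 0   1  -1   1  0 ]
  [ 0   0   0   1  0 ]
  [ 0   0   0   0  1 ]
R2 -> R2 − R3
  [ 1  -4   4  -7  0 ]
  [ 0   1  -1   0  0 ]
  [ 0   0   0   1  0 ]
  [ 0   0   0   0  1 ]
R1 -> R1 + 7·R3
  [ 1  -4   4  0  0 ]
  [ 0   1  -1  0  0 ]
  [ 0   0   0  1  0 ]
  [ 0   0   0  0  1 ]
R1 -> R1 + 4·R2
  [ 1  0   0  0  0 ]
  [ 0  1  -1  0  0 ]
  [ 0  0   0  1  0 ]
  [ 0  0   0  0  1 ]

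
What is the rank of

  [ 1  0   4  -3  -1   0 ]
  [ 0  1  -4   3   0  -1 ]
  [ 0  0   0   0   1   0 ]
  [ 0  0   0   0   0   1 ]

rank = 4

r2 → r2 + r4
  [ 1  0   4  -3  -1  0 ]
  [ 0  1  -4   3   0  0 ]
  [ 0  0   0   0   1  0 ]
  [ 0  0   0   0   0  1 ]
r1 → r1 + r3
  [ 1  0   4  -3  0  0 ]
  [ 0  1  -4   3  0  0 ]
  [ 0  0   0   0  1  0 ]
  [ 0  0   0   0  0  1 ]
The reduced form has 4 nonzero rows.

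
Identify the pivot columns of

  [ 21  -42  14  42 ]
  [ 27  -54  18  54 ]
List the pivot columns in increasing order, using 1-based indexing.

1

R1 → 1/21·R1
  [  1   -2  2/3   2 ]
  [ 27  -54   18  54 ]
R2 → R2 − 27·R1
  [ 1  -2  2/3  2 ]
  [ 0   0    0  0 ]
Pivot columns are the columns containing a leading 1.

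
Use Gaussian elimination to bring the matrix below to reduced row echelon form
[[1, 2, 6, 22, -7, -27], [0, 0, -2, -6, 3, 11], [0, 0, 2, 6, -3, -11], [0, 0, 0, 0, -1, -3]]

R2 ← -1/2·R2
R3 ← R3 − 2·R2
R3 <-> R4
R3 ← -1·R3
R2 ← R2 + 3/2·R3
R1 ← R1 + 7·R3
R1 ← R1 − 6·R2

[[1, 2, 0, 4, 0, 0], [0, 0, 1, 3, 0, -1], [0, 0, 0, 0, 1, 3], [0, 0, 0, 0, 0, 0]]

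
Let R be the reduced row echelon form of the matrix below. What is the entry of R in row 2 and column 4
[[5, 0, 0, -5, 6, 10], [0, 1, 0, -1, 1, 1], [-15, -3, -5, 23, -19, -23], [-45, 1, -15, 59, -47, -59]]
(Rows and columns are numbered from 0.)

R1 -> 1/5·R1
  [   1   0    0  -1  6/5    2 ]
  [   0   1    0  -1    1    1 ]
  [ -15  -3   -5  23  -19  -23 ]
  [ -45   1  -15  59  -47  -59 ]
R3 -> R3 + 15·R1
  [   1   0    0  -1  6/5    2 ]
  [   0   1    0  -1    1    1 ]
  [   0  -3   -5   8   -1    7 ]
  [ -45   1  -15  59  -47  -59 ]
R4 -> R4 + 45·R1
  [ 1   0    0  -1  6/5   2 ]
  [ 0   1    0  -1    1   1 ]
  [ 0  -3   -5   8   -1   7 ]
  [ 0   1  -15  14    7  31 ]
R3 -> R3 + 3·R2
  [ 1  0    0  -1  6/5   2 ]
  [ 0  1    0  -1    1   1 ]
  [ 0  0   -5   5    2  10 ]
  [ 0  1  -15  14    7  31 ]
R4 -> R4 − R2
  [ 1  0    0  -1  6/5   2 ]
  [ 0  1    0  -1    1   1 ]
  [ 0  0   -5   5    2  10 ]
  [ 0  0  -15  15    6  30 ]
R3 -> -1/5·R3
  [ 1  0    0  -1   6/5   2 ]
  [ 0  1    0  -1     1   1 ]
  [ 0  0    1  -1  -2/5  -2 ]
  [ 0  0  -15  15     6  30 ]
R4 -> R4 + 15·R3
  [ 1  0  0  -1   6/5   2 ]
  [ 0  1  0  -1     1   1 ]
  [ 0  0  1  -1  -2/5  -2 ]
  [ 0  0  0   0     0   0 ]

-2/5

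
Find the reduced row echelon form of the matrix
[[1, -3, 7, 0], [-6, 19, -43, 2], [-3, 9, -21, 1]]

ρ2 -> ρ2 + 6·ρ1
  [  1  -3    7  0 ]
  [  0   1   -1  2 ]
  [ -3   9  -21  1 ]
ρ3 -> ρ3 + 3·ρ1
  [ 1  -3   7  0 ]
  [ 0   1  -1  2 ]
  [ 0   0   0  1 ]
ρ2 -> ρ2 − 2·ρ3
  [ 1  -3   7  0 ]
  [ 0   1  -1  0 ]
  [ 0   0   0  1 ]
ρ1 -> ρ1 + 3·ρ2
  [ 1  0   4  0 ]
  [ 0  1  -1  0 ]
  [ 0  0   0  1 ]

[[1, 0, 4, 0], [0, 1, -1, 0], [0, 0, 0, 1]]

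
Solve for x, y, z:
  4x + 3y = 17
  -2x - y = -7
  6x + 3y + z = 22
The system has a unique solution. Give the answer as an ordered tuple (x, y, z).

(2, 3, 1)

Form the augmented matrix and row-reduce:
  [  4   3  0  |  17 ]
  [ -2  -1  0  |  -7 ]
  [  6   3  1  |  22 ]
R1 → 1/4·R1
  [  1  3/4  0  |  17/4 ]
  [ -2   -1  0  |    -7 ]
  [  6    3  1  |    22 ]
R2 → R2 + 2·R1
  [ 1  3/4  0  |  17/4 ]
  [ 0  1/2  0  |   3/2 ]
  [ 6    3  1  |    22 ]
R3 → R3 − 6·R1
  [ 1   3/4  0  |  17/4 ]
  [ 0   1/2  0  |   3/2 ]
  [ 0  -3/2  1  |  -7/2 ]
R2 → 2·R2
  [ 1   3/4  0  |  17/4 ]
  [ 0     1  0  |     3 ]
  [ 0  -3/2  1  |  -7/2 ]
R3 → R3 + 3/2·R2
  [ 1  3/4  0  |  17/4 ]
  [ 0    1  0  |     3 ]
  [ 0    0  1  |     1 ]
R1 → R1 − 3/4·R2
  [ 1  0  0  |  2 ]
  [ 0  1  0  |  3 ]
  [ 0  0  1  |  1 ]
Reading off the last column: x = 2, y = 3, z = 1.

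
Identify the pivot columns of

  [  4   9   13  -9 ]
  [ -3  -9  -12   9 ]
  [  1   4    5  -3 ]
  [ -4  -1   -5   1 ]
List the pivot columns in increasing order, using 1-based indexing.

1, 2, 4

ρ1 ← 1/4·ρ1
ρ2 ← ρ2 + 3·ρ1
ρ3 ← ρ3 − ρ1
ρ4 ← ρ4 + 4·ρ1
ρ2 ← -4/9·ρ2
ρ3 ← ρ3 − 7/4·ρ2
ρ4 ← ρ4 − 8·ρ2
ρ2 ← ρ2 + ρ3
ρ1 ← ρ1 + 9/4·ρ3
ρ1 ← ρ1 − 9/4·ρ2
Pivot columns are the columns containing a leading 1.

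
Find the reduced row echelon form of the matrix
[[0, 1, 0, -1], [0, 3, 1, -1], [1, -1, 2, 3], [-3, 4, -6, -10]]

R1 ↔ R3
  [  1  -1   2    3 ]
  [  0   3   1   -1 ]
  [  0   1   0   -1 ]
  [ -3   4  -6  -10 ]
R4 := R4 + 3·R1
  [ 1  -1  2   3 ]
  [ 0   3  1  -1 ]
  [ 0   1  0  -1 ]
  [ 0   1  0  -1 ]
R2 := 1/3·R2
  [ 1  -1    2     3 ]
  [ 0   1  1/3  -1/3 ]
  [ 0   1    0    -1 ]
  [ 0   1    0    -1 ]
R3 := R3 − R2
  [ 1  -1     2     3 ]
  [ 0   1   1/3  -1/3 ]
  [ 0   0  -1/3  -2/3 ]
  [ 0   1     0    -1 ]
R4 := R4 − R2
  [ 1  -1     2     3 ]
  [ 0   1   1/3  -1/3 ]
  [ 0   0  -1/3  -2/3 ]
  [ 0   0  -1/3  -2/3 ]
R3 := -3·R3
  [ 1  -1     2     3 ]
  [ 0   1   1/3  -1/3 ]
  [ 0   0     1     2 ]
  [ 0   0  -1/3  -2/3 ]
R4 := R4 + 1/3·R3
  [ 1  -1    2     3 ]
  [ 0   1  1/3  -1/3 ]
  [ 0   0    1     2 ]
  [ 0   0    0     0 ]
R2 := R2 − 1/3·R3
  [ 1  -1  2   3 ]
  [ 0   1  0  -1 ]
  [ 0   0  1   2 ]
  [ 0   0  0   0 ]
R1 := R1 − 2·R3
  [ 1  -1  0  -1 ]
  [ 0   1  0  -1 ]
  [ 0   0  1   2 ]
  [ 0   0  0   0 ]
R1 := R1 + R2
  [ 1  0  0  -2 ]
  [ 0  1  0  -1 ]
  [ 0  0  1   2 ]
  [ 0  0  0   0 ]

[[1, 0, 0, -2], [0, 1, 0, -1], [0, 0, 1, 2], [0, 0, 0, 0]]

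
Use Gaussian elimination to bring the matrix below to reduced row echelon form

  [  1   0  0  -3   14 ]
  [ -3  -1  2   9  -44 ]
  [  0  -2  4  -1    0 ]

[[1, 0, 0, 0, 2], [0, 1, -2, 0, 2], [0, 0, 0, 1, -4]]

ρ2 → ρ2 + 3·ρ1
  [ 1   0  0  -3  14 ]
  [ 0  -1  2   0  -2 ]
  [ 0  -2  4  -1   0 ]
ρ2 → -1·ρ2
  [ 1   0   0  -3  14 ]
  [ 0   1  -2   0   2 ]
  [ 0  -2   4  -1   0 ]
ρ3 → ρ3 + 2·ρ2
  [ 1  0   0  -3  14 ]
  [ 0  1  -2   0   2 ]
  [ 0  0   0  -1   4 ]
ρ3 → -1·ρ3
  [ 1  0   0  -3  14 ]
  [ 0  1  -2   0   2 ]
  [ 0  0   0   1  -4 ]
ρ1 → ρ1 + 3·ρ3
  [ 1  0   0  0   2 ]
  [ 0  1  -2  0   2 ]
  [ 0  0   0  1  -4 ]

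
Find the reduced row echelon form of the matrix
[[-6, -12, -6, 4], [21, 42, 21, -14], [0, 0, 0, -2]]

R1 := -1/6·R1
  [  1   2   1  -2/3 ]
  [ 21  42  21   -14 ]
  [  0   0   0    -2 ]
R2 := R2 − 21·R1
  [ 1  2  1  -2/3 ]
  [ 0  0  0     0 ]
  [ 0  0  0    -2 ]
R2 ↔ R3
  [ 1  2  1  -2/3 ]
  [ 0  0  0    -2 ]
  [ 0  0  0     0 ]
R2 := -1/2·R2
  [ 1  2  1  -2/3 ]
  [ 0  0  0     1 ]
  [ 0  0  0     0 ]
R1 := R1 + 2/3·R2
  [ 1  2  1  0 ]
  [ 0  0  0  1 ]
  [ 0  0  0  0 ]

[[1, 2, 1, 0], [0, 0, 0, 1], [0, 0, 0, 0]]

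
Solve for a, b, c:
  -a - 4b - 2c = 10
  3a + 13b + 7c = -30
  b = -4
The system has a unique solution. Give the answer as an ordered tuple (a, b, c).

Form the augmented matrix and row-reduce:
  [ -1  -4  -2  |   10 ]
  [  3  13   7  |  -30 ]
  [  0   1   0  |   -4 ]
ρ1 -> -1·ρ1
ρ2 -> ρ2 − 3·ρ1
ρ3 -> ρ3 − ρ2
ρ3 -> -1·ρ3
ρ2 -> ρ2 − ρ3
ρ1 -> ρ1 − 2·ρ3
ρ1 -> ρ1 − 4·ρ2
Reading off the last column: a = -2, b = -4, c = 4.

(-2, -4, 4)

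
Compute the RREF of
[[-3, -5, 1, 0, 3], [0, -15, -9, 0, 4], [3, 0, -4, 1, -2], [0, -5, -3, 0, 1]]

Multiply R1 by -1/3.
  [ 1  5/3  -1/3  0  -1 ]
  [ 0  -15    -9  0   4 ]
  [ 3    0    -4  1  -2 ]
  [ 0   -5    -3  0   1 ]
Subtract 3 times R1 from R3.
  [ 1  5/3  -1/3  0  -1 ]
  [ 0  -15    -9  0   4 ]
  [ 0   -5    -3  1   1 ]
  [ 0   -5    -3  0   1 ]
Multiply R2 by -1/15.
  [ 1  5/3  -1/3  0     -1 ]
  [ 0    1   3/5  0  -4/15 ]
  [ 0   -5    -3  1      1 ]
  [ 0   -5    -3  0      1 ]
Add 5 times R2 to R3.
  [ 1  5/3  -1/3  0     -1 ]
  [ 0    1   3/5  0  -4/15 ]
  [ 0    0     0  1   -1/3 ]
  [ 0   -5    -3  0      1 ]
Add 5 times R2 to R4.
  [ 1  5/3  -1/3  0     -1 ]
  [ 0    1   3/5  0  -4/15 ]
  [ 0    0     0  1   -1/3 ]
  [ 0    0     0  0   -1/3 ]
Multiply R4 by -3.
  [ 1  5/3  -1/3  0     -1 ]
  [ 0    1   3/5  0  -4/15 ]
  [ 0    0     0  1   -1/3 ]
  [ 0    0     0  0      1 ]
Add 1/3 times R4 to R3.
  [ 1  5/3  -1/3  0     -1 ]
  [ 0    1   3/5  0  -4/15 ]
  [ 0    0     0  1      0 ]
  [ 0    0     0  0      1 ]
Add 4/15 times R4 to R2.
  [ 1  5/3  -1/3  0  -1 ]
  [ 0    1   3/5  0   0 ]
  [ 0    0     0  1   0 ]
  [ 0    0     0  0   1 ]
Add R4 to R1.
  [ 1  5/3  -1/3  0  0 ]
  [ 0    1   3/5  0  0 ]
  [ 0    0     0  1  0 ]
  [ 0    0     0  0  1 ]
Subtract 5/3 times R2 from R1.
  [ 1  0  -4/3  0  0 ]
  [ 0  1   3/5  0  0 ]
  [ 0  0     0  1  0 ]
  [ 0  0     0  0  1 ]

[[1, 0, -4/3, 0, 0], [0, 1, 3/5, 0, 0], [0, 0, 0, 1, 0], [0, 0, 0, 0, 1]]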